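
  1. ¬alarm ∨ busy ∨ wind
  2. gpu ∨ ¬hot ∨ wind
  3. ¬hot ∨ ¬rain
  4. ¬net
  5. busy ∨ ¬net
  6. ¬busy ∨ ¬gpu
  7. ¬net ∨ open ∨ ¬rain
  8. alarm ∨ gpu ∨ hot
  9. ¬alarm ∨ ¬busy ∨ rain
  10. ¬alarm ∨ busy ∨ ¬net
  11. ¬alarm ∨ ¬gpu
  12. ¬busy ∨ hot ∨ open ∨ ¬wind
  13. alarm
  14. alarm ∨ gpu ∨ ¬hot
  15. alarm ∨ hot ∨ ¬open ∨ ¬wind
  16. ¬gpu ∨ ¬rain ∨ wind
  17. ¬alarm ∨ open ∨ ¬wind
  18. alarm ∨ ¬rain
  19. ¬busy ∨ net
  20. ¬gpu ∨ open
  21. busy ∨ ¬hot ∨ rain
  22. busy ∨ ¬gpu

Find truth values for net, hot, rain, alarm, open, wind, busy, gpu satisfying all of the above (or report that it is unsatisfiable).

net = False; hot = False; rain = False; alarm = True; open = True; wind = True; busy = False; gpu = False

Unit clause (¬net) forces net = False.
Unit clause (alarm) forces alarm = True.
In (¬busy ∨ net) only ¬busy is left, so busy = False.
In (busy ∨ ¬gpu) only ¬gpu is left, so gpu = False.
In (¬alarm ∨ busy ∨ wind) only wind is left, so wind = True.
In (¬alarm ∨ open ∨ ¬wind) only open is left, so open = True.
Try hot = True:
  (¬hot ∨ ¬rain) forces rain = False.
  clause (busy ∨ ¬hot ∨ rain) is falsified — backtrack.
So hot = False.
Set rain = False.
All clauses satisfied.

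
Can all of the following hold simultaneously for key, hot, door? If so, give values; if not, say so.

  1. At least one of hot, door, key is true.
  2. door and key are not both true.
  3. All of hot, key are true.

key = True; hot = True; door = False

  (1) {hot, door, key}: 2 true — at least one ✓
  (2) door=F, key=T — not both ✓
  (3) {hot, key}: all 2 true ✓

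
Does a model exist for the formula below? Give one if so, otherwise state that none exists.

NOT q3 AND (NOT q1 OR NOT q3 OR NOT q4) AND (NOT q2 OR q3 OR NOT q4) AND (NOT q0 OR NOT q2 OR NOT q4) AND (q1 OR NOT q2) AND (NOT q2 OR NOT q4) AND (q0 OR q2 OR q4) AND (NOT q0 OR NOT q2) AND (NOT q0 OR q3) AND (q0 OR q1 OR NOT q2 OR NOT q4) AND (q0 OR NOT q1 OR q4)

Unit clause (NOT q3) forces q3 = False.
In (NOT q0 OR q3) only NOT q0 is left, so q0 = False.
Set q1 = True.
  then (q0 OR NOT q1 OR q4) forces q4 = True.
  then (NOT q2 OR q3 OR NOT q4) forces q2 = False.
All clauses satisfied.

q0 = False; q1 = True; q2 = False; q3 = False; q4 = True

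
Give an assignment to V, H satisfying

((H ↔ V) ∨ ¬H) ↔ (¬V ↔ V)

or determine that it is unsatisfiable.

V = False, H = True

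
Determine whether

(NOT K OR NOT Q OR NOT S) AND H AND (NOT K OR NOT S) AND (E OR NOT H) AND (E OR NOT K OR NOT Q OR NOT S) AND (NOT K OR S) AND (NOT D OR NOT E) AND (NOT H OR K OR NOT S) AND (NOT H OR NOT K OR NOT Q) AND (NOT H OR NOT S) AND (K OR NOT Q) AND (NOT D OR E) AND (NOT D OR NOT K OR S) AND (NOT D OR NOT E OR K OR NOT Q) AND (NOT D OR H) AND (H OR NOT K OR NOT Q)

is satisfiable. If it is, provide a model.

E: True, H: True, Q: False, K: False, S: False, D: False

Unit clause (H) forces H = True.
In (E OR NOT H) only E is left, so E = True.
In (NOT D OR NOT E) only NOT D is left, so D = False.
In (NOT H OR NOT S) only NOT S is left, so S = False.
In (NOT K OR S) only NOT K is left, so K = False.
In (K OR NOT Q) only NOT Q is left, so Q = False.
All clauses satisfied.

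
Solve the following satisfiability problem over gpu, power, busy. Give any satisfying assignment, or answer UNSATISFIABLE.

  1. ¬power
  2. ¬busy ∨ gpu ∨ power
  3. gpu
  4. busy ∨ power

Unit clause (¬power) forces power = False.
Unit clause (gpu) forces gpu = True.
In (busy ∨ power) only busy is left, so busy = True.
Check each clause:
  (¬power): ¬power holds.
  (¬busy ∨ gpu ∨ power): gpu holds.
  (gpu): gpu holds.
  (busy ∨ power): busy holds.
All clauses satisfied.

gpu = True, power = False, busy = True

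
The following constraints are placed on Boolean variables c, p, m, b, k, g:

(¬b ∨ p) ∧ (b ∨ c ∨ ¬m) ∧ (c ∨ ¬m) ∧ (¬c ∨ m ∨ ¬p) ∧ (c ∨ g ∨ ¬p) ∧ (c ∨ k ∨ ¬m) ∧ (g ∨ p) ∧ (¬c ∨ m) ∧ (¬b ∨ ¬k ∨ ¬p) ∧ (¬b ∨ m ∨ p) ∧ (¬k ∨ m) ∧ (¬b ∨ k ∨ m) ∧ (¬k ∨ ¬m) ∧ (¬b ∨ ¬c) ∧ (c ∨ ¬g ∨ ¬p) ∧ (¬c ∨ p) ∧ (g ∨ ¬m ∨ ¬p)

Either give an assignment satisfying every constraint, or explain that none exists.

Set c = False.
  then (c ∨ ¬m) forces m = False.
  then (¬k ∨ m) forces k = False.
  then (¬b ∨ k ∨ m) forces b = False.
Try p = True:
  (c ∨ g ∨ ¬p) forces g = True.
  clause (c ∨ ¬g ∨ ¬p) is falsified — backtrack.
So p = False.
  then (g ∨ p) forces g = True.
All clauses satisfied.

c=F; p=F; m=F; b=F; k=F; g=T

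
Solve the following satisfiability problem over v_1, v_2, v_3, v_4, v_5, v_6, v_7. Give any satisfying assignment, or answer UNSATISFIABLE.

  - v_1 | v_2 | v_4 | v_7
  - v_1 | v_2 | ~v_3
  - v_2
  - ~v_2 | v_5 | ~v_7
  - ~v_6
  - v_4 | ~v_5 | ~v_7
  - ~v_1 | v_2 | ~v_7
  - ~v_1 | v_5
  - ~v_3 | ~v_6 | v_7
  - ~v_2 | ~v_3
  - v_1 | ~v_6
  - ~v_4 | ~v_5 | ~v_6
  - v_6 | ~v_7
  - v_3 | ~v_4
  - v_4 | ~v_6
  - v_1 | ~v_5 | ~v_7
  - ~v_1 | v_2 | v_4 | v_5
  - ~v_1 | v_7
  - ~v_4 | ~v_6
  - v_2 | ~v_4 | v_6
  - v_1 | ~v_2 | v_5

Unit clause (v_2) forces v_2 = True.
Unit clause (~v_6) forces v_6 = False.
In (~v_2 | ~v_3) only ~v_3 is left, so v_3 = False.
In (v_6 | ~v_7) only ~v_7 is left, so v_7 = False.
In (v_3 | ~v_4) only ~v_4 is left, so v_4 = False.
In (~v_1 | v_7) only ~v_1 is left, so v_1 = False.
In (v_1 | ~v_2 | v_5) only v_5 is left, so v_5 = True.
All clauses satisfied.

v_1 = False, v_2 = True, v_3 = False, v_4 = False, v_5 = True, v_6 = False, v_7 = False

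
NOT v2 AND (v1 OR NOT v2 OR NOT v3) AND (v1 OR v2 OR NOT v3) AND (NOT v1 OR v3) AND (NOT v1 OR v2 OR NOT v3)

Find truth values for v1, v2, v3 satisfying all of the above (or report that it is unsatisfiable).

v1 = False, v2 = False, v3 = False

Unit clause (NOT v2) forces v2 = False.
Try v1 = True:
  (NOT v1 OR v3) forces v3 = True.
  clause (NOT v1 OR v2 OR NOT v3) is falsified — backtrack.
So v1 = False.
  then (v1 OR v2 OR NOT v3) forces v3 = False.
All clauses satisfied.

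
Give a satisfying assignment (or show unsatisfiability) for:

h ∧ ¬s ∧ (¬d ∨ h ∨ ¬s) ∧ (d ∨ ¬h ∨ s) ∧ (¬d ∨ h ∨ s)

s=F, d=T, h=T

Unit clause (h) forces h = True.
Unit clause (¬s) forces s = False.
In (d ∨ ¬h ∨ s) only d is left, so d = True.
Check each clause:
  (h): h holds.
  (¬s): ¬s holds.
  (¬d ∨ h ∨ ¬s): h holds.
  (d ∨ ¬h ∨ s): d holds.
  (¬d ∨ h ∨ s): h holds.
All clauses satisfied.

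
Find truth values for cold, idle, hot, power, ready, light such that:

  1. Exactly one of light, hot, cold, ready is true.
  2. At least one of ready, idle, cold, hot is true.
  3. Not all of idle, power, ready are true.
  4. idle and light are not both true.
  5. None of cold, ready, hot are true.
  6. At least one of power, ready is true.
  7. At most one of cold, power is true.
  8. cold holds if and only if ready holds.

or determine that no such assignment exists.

Unsatisfiable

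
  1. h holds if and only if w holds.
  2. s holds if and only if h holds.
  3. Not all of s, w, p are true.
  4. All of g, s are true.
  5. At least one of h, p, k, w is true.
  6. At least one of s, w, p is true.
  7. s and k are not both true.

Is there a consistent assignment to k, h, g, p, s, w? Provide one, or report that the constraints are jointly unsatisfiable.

k = False, h = True, g = True, p = False, s = True, w = True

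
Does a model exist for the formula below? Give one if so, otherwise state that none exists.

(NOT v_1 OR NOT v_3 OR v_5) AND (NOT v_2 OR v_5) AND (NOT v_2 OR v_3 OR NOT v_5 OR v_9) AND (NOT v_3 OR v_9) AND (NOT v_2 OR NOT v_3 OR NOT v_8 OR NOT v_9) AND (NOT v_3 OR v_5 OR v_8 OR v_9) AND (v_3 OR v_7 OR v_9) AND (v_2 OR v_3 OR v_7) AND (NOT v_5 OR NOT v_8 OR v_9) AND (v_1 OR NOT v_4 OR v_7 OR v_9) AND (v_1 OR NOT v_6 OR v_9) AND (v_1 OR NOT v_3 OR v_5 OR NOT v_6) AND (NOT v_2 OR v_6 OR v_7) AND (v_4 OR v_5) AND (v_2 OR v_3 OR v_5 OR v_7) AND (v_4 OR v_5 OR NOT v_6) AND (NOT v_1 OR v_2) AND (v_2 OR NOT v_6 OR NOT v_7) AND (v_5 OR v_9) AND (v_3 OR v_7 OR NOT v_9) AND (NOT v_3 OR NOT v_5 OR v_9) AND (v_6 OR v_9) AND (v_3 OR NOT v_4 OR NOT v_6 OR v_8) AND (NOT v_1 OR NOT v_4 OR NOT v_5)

Set v_1 = False.
Set v_2 = True.
  then (NOT v_2 OR v_5) forces v_5 = True.
Set v_3 = True.
  then (NOT v_3 OR v_9) forces v_9 = True.
  then (NOT v_2 OR NOT v_3 OR NOT v_8 OR NOT v_9) forces v_8 = False.
Set v_4 = True.
Set v_6 = True.
Set v_7 = False.
All clauses satisfied.

v_1=F, v_2=T, v_3=T, v_4=T, v_5=T, v_6=T, v_7=F, v_8=F, v_9=T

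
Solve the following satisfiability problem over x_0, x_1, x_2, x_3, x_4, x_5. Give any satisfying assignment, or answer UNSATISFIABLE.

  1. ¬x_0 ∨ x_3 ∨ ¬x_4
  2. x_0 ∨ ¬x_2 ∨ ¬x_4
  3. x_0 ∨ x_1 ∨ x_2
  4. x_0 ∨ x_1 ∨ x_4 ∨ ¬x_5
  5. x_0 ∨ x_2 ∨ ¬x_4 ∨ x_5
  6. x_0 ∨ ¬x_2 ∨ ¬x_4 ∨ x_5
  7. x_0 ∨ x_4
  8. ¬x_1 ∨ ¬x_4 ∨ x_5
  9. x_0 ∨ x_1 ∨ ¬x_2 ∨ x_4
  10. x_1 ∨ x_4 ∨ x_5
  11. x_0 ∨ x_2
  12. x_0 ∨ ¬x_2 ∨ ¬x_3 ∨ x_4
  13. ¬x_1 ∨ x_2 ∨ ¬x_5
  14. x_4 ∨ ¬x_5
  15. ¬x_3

x_0 = True; x_1 = True; x_2 = True; x_3 = False; x_4 = False; x_5 = False

Unit clause (¬x_3) forces x_3 = False.
Try x_0 = False:
  (x_0 ∨ x_4) forces x_4 = True.
  (x_0 ∨ ¬x_2 ∨ ¬x_4) forces x_2 = False.
  clause (x_0 ∨ x_2) is falsified — backtrack.
So x_0 = True.
  then (¬x_0 ∨ x_3 ∨ ¬x_4) forces x_4 = False.
  then (x_4 ∨ ¬x_5) forces x_5 = False.
  then (x_1 ∨ x_4 ∨ x_5) forces x_1 = True.
Set x_2 = True.
All clauses satisfied.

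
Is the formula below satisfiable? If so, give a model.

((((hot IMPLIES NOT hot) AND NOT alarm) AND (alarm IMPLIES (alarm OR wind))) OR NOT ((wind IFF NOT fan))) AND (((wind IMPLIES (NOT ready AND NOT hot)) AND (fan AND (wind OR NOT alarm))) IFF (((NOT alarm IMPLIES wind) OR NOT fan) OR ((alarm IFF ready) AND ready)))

hot = False, alarm = True, wind = True, fan = True, ready = False

  (((hot IMPLIES NOT hot) AND NOT alarm) AND (alarm IMPLIES (alarm OR wind))) OR NOT ((wind IFF NOT fan)) = True
    ((hot IMPLIES NOT hot) AND NOT alarm) AND (alarm IMPLIES (alarm OR wind)) = False
      (hot IMPLIES NOT hot) AND NOT alarm = False
        hot IMPLIES NOT hot = True
          NOT hot = True
        NOT alarm = False
      alarm IMPLIES (alarm OR wind) = True
        alarm OR wind = True
    NOT ((wind IFF NOT fan)) = True
      wind IFF NOT fan = False
        NOT fan = False
  ((wind IMPLIES (NOT ready AND NOT hot)) AND (fan AND (wind OR NOT alarm))) IFF (((NOT alarm IMPLIES wind) OR NOT fan) OR ((alarm IFF ready) AND ready)) = True
    (wind IMPLIES (NOT ready AND NOT hot)) AND (fan AND (wind OR NOT alarm)) = True
      wind IMPLIES (NOT ready AND NOT hot) = True
        NOT ready AND NOT hot = True
          NOT ready = True
          NOT hot = True
      fan AND (wind OR NOT alarm) = True
        wind OR NOT alarm = True
          NOT alarm = False
    ((NOT alarm IMPLIES wind) OR NOT fan) OR ((alarm IFF ready) AND ready) = True
      (NOT alarm IMPLIES wind) OR NOT fan = True
        NOT alarm IMPLIES wind = True
          NOT alarm = False
        NOT fan = False
      (alarm IFF ready) AND ready = False
        alarm IFF ready = False
Both conjuncts True, so the formula holds.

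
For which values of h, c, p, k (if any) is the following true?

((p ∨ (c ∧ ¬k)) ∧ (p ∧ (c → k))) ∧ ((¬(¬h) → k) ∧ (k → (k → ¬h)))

h = False, c = True, p = True, k = True

  (p ∨ (c ∧ ¬k)) ∧ (p ∧ (c → k)) = True
    p ∨ (c ∧ ¬k) = True
      c ∧ ¬k = False
        ¬k = False
    p ∧ (c → k) = True
      c → k = True
  (¬(¬h) → k) ∧ (k → (k → ¬h)) = True
    ¬(¬h) → k = True
      ¬(¬h) = False
        ¬h = True
    k → (k → ¬h) = True
      k → ¬h = True
        ¬h = True
Both conjuncts True, so the formula holds.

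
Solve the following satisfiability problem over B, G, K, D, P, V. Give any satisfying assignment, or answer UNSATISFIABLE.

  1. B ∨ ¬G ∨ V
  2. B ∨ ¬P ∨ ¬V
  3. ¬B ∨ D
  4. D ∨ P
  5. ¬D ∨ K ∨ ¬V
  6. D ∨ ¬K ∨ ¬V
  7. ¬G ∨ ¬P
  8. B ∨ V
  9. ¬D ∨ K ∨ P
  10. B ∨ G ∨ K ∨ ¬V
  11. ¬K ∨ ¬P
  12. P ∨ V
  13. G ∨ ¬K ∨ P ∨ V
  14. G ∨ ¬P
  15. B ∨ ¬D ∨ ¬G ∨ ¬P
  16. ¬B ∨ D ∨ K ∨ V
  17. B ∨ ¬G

B = True, G = False, K = True, D = True, P = False, V = True

Set B = True.
  then (¬B ∨ D) forces D = True.
Set G = False.
  then (G ∨ ¬P) forces P = False.
  then (¬D ∨ K ∨ P) forces K = True.
  then (P ∨ V) forces V = True.
All clauses satisfied.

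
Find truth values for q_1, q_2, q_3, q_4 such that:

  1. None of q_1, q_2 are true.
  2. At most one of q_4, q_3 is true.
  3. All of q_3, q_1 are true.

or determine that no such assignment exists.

Case q_1 = True:
  Constraint (1) is violated (q_1=T) — contradiction.
Case q_1 = False:
  Constraint (3) is violated (q_1=F) — contradiction.
Both cases fail — unsatisfiable.

Unsatisfiable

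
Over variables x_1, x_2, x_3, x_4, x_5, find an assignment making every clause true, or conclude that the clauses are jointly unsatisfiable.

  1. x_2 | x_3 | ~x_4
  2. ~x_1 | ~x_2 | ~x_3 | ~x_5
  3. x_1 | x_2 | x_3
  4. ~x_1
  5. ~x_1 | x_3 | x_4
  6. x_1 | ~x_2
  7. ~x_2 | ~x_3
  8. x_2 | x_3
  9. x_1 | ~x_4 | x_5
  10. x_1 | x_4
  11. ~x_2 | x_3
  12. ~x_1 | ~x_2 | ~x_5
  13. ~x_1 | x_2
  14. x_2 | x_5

Unit clause (~x_1) forces x_1 = False.
In (x_1 | ~x_2) only ~x_2 is left, so x_2 = False.
In (x_2 | x_3) only x_3 is left, so x_3 = True.
In (x_1 | x_4) only x_4 is left, so x_4 = True.
In (x_2 | x_5) only x_5 is left, so x_5 = True.
All clauses satisfied.

x_1 = False, x_2 = False, x_3 = True, x_4 = True, x_5 = True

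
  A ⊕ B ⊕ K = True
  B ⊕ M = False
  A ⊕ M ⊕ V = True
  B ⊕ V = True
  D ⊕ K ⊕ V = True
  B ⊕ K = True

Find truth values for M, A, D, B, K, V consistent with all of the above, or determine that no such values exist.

M = True; A = False; D = True; B = True; K = False; V = False

A ⊕ B ⊕ K = F ⊕ T ⊕ F = True ✓
B ⊕ M = T ⊕ T = False ✓
A ⊕ M ⊕ V = F ⊕ T ⊕ F = True ✓
B ⊕ V = T ⊕ F = True ✓
D ⊕ K ⊕ V = T ⊕ F ⊕ F = True ✓
B ⊕ K = T ⊕ F = True ✓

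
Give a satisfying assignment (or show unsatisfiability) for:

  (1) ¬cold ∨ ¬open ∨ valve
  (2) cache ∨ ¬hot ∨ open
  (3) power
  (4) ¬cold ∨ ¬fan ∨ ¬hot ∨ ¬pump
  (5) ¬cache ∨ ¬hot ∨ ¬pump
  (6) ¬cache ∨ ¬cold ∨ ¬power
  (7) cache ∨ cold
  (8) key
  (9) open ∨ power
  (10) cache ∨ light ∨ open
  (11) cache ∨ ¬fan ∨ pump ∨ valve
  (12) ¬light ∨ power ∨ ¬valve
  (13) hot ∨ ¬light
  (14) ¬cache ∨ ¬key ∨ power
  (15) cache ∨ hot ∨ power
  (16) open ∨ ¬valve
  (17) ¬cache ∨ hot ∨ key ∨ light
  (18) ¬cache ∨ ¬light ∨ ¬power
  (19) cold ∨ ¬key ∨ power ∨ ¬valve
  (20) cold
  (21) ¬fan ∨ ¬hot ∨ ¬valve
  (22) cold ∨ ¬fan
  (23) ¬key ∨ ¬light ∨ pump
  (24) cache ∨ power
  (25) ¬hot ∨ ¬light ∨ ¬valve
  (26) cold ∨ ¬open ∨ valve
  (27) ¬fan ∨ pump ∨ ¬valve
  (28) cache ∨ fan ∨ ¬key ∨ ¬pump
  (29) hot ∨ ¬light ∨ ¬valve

light: False, cold: True, fan: True, valve: True, open: True, hot: False, cache: False, key: True, pump: True, power: True

Unit clause (power) forces power = True.
Unit clause (key) forces key = True.
Unit clause (cold) forces cold = True.
In (¬cache ∨ ¬cold ∨ ¬power) only ¬cache is left, so cache = False.
Set light = False.
  then (cache ∨ light ∨ open) forces open = True.
  then (¬cold ∨ ¬open ∨ valve) forces valve = True.
Set fan = True.
  then (¬fan ∨ ¬hot ∨ ¬valve) forces hot = False.
  then (¬fan ∨ pump ∨ ¬valve) forces pump = True.
All clauses satisfied.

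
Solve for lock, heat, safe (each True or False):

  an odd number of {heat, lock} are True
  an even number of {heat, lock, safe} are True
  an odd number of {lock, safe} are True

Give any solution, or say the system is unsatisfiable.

lock: False, heat: True, safe: True

{heat, lock}: 1 true → odd ✓
{heat, lock, safe}: 2 true → even ✓
{lock, safe}: 1 true → odd ✓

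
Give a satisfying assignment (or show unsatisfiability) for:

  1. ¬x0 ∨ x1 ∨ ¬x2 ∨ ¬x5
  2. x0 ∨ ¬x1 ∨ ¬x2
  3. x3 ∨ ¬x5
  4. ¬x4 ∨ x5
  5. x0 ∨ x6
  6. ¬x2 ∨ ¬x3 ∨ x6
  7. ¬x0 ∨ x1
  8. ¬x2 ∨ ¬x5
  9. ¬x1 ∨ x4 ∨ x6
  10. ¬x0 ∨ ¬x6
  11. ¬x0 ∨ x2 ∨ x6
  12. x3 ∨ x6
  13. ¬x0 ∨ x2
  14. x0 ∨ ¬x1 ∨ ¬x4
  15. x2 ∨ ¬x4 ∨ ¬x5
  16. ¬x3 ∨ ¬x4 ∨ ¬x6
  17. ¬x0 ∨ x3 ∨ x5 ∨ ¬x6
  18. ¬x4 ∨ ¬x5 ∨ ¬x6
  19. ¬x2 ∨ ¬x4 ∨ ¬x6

x0 = False, x1 = False, x2 = False, x3 = True, x4 = False, x5 = False, x6 = True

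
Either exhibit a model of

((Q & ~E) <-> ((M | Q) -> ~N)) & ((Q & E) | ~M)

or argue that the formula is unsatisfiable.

N=F, E=F, Q=T, M=F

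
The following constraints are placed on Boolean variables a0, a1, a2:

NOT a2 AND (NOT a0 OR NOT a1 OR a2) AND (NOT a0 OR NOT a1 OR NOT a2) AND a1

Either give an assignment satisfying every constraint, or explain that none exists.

a0: False, a1: True, a2: False

Unit clause (NOT a2) forces a2 = False.
Unit clause (a1) forces a1 = True.
In (NOT a0 OR NOT a1 OR a2) only NOT a0 is left, so a0 = False.
Check each clause:
  (NOT a2): NOT a2 holds.
  (NOT a0 OR NOT a1 OR a2): NOT a0 holds.
  (NOT a0 OR NOT a1 OR NOT a2): NOT a0 holds.
  (a1): a1 holds.
All clauses satisfied.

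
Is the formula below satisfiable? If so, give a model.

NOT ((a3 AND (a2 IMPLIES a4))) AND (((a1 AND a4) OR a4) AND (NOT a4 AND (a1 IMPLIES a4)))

Case a4 = True: the conjunct NOT a4 is False.
Case a4 = False: the conjunct (a1 AND a4) OR a4 becomes (a1 AND False) OR False = False.
Both cases fail — unsatisfiable.

No satisfying assignment exists.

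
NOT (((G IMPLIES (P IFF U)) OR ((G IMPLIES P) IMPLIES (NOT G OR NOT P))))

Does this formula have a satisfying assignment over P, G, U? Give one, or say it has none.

P = True; G = True; U = False

  NOT (((G IMPLIES (P IFF U)) OR ((G IMPLIES P) IMPLIES (NOT G OR NOT P)))) = True
    (G IMPLIES (P IFF U)) OR ((G IMPLIES P) IMPLIES (NOT G OR NOT P)) = False
      G IMPLIES (P IFF U) = False
        P IFF U = False
      (G IMPLIES P) IMPLIES (NOT G OR NOT P) = False
        G IMPLIES P = True
        NOT G OR NOT P = False
          NOT G = False
          NOT P = False
The formula evaluates to True.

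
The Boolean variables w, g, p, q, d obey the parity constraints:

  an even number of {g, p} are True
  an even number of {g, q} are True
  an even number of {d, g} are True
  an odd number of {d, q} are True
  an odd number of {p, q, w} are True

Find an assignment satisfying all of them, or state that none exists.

Unsatisfiable

Adding constraints 2, 3, 4 mod 2: every variable appears an even number of times on the left, so the left side is 0.
But the right sides sum to 1 (mod 2). 0 ≠ 1 — the system is inconsistent.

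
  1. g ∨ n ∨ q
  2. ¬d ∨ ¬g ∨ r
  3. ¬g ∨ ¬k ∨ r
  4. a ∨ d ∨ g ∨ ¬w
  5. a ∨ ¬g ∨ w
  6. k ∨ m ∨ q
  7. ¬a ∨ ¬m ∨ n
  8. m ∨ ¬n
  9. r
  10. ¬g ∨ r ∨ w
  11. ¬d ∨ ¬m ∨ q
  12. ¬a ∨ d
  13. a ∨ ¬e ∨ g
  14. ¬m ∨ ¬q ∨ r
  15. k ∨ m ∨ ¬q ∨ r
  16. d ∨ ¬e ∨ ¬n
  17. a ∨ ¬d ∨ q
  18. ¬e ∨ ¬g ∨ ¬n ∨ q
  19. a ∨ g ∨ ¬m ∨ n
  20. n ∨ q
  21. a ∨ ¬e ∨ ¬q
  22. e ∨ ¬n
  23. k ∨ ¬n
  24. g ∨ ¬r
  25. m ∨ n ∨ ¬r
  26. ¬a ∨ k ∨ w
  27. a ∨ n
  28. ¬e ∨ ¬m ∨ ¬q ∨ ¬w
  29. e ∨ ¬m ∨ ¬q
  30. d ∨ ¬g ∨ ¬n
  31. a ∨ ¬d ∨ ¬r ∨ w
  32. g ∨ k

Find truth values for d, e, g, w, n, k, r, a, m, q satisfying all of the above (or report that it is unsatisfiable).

d = True, e = True, g = True, w = False, n = True, k = True, r = True, a = True, m = True, q = True

Unit clause (r) forces r = True.
In (g ∨ ¬r) only g is left, so g = True.
Try d = False:
  (¬a ∨ d) forces a = False.
  (a ∨ ¬g ∨ w) forces w = True.
  (a ∨ n) forces n = True.
  clause (d ∨ ¬g ∨ ¬n) is falsified — backtrack.
So d = True.
Try e = False:
  (e ∨ ¬n) forces n = False.
  (n ∨ q) forces q = True.
  (m ∨ n ∨ ¬r) forces m = True.
  clause (e ∨ ¬m ∨ ¬q) is falsified — backtrack.
So e = True.
Set w = False.
  then (a ∨ ¬g ∨ w) forces a = True.
  then (¬a ∨ k ∨ w) forces k = True.
Try n = False:
  (¬a ∨ ¬m ∨ n) forces m = False.
  clause (m ∨ n ∨ ¬r) is falsified — backtrack.
So n = True.
  then (m ∨ ¬n) forces m = True.
  then (¬d ∨ ¬m ∨ q) forces q = True.
All clauses satisfied.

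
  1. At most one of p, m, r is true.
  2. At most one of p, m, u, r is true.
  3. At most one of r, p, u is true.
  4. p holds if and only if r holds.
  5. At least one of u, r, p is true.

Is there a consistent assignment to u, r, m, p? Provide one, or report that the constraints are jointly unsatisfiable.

u=T, r=F, m=F, p=F

  (1) {p, m, r}: 0 true — at most one ✓
  (2) {p, m, u, r}: 1 true — at most one ✓
  (3) {r, p, u}: 1 true — at most one ✓
  (4) p=F, r=F — same ✓
  (5) {u, r, p}: 1 true — at least one ✓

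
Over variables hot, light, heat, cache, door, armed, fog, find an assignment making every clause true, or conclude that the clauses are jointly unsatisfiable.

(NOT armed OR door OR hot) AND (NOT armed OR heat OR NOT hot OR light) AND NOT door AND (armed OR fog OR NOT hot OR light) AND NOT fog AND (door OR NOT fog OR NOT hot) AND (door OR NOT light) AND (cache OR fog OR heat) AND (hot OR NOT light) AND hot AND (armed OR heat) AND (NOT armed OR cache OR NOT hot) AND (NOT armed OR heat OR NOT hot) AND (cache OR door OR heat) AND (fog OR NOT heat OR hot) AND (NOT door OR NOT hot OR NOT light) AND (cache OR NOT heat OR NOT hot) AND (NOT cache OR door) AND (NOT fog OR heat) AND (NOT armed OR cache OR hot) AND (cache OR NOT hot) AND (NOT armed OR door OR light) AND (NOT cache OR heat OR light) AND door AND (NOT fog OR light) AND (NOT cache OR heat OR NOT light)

No satisfying assignment exists.

Case door = True:
  Clause (NOT door) is falsified — contradiction.
Case door = False:
  Clause (door) is falsified — contradiction.
Both cases fail, so the formula is unsatisfiable.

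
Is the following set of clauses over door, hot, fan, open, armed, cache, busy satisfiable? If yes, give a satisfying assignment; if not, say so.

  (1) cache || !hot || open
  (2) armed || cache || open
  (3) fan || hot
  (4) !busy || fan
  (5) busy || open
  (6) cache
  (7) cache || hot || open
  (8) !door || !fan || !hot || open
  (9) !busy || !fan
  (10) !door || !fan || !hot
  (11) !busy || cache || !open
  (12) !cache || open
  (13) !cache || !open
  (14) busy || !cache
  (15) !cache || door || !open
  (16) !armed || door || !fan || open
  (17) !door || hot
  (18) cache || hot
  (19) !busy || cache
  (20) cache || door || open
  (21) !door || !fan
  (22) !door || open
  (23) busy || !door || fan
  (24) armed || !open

Case cache = True:
  (!cache || open) forces open = True.
  Clause (!cache || !open) is falsified — contradiction.
Case cache = False:
  Clause (cache) is falsified — contradiction.
Both cases fail, so the formula is unsatisfiable.

Unsatisfiable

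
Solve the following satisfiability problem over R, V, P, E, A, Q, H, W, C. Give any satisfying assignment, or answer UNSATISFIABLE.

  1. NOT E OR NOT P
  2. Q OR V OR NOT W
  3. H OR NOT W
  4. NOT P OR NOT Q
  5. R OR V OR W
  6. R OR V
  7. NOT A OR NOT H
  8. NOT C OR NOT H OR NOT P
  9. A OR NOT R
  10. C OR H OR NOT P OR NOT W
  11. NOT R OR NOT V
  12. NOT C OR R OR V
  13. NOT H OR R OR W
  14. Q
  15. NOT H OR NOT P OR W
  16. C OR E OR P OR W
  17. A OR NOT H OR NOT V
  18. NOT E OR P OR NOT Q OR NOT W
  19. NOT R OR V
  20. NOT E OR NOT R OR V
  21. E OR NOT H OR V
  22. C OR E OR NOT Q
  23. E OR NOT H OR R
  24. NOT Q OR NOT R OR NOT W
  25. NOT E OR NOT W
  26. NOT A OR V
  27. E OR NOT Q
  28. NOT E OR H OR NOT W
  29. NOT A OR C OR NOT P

R = False, V = True, P = False, E = True, A = False, Q = True, H = False, W = False, C = True

Unit clause (Q) forces Q = True.
In (E OR NOT Q) only E is left, so E = True.
In (NOT E OR NOT P) only NOT P is left, so P = False.
In (NOT E OR P OR NOT Q OR NOT W) only NOT W is left, so W = False.
Set R = False.
  then (R OR V OR W) forces V = True.
  then (NOT H OR R OR W) forces H = False.
Set A = False.
Set C = True.
All clauses satisfied.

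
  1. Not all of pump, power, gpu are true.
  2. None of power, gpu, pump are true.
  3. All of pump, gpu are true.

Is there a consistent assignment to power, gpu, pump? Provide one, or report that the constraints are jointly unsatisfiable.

Case gpu = True:
  Constraint (2) is violated (gpu=T) — contradiction.
Case gpu = False:
  Constraint (3) is violated (gpu=F) — contradiction.
Both cases fail — unsatisfiable.

Unsatisfiable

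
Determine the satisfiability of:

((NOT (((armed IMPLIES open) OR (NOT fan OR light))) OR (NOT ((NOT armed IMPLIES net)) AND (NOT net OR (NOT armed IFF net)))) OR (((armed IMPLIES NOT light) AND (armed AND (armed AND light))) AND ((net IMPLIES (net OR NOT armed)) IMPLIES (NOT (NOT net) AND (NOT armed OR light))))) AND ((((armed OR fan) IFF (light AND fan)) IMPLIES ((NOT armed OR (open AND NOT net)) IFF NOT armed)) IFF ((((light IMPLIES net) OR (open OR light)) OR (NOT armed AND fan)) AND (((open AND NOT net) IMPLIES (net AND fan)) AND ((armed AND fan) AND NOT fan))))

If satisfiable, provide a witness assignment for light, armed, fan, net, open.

No satisfying assignment exists.

Case armed = True: the formula simplifies to (NOT ((open OR (NOT fan OR light))) OR ((NOT light AND light) AND ((net IMPLIES net) IMPLIES (NOT (NOT net) AND light)))) AND (((light AND fan) IMPLIES NOT ((open AND NOT net))) IFF (((light IMPLIES net) OR (open OR light)) AND (((open AND NOT net) IMPLIES (net AND fan)) AND (fan AND NOT fan)))).
  light = True: the conjunct NOT ((open OR (NOT fan OR light))) OR ((NOT light AND light) AND ((net IMPLIES net) IMPLIES (NOT (NOT net) AND light))) becomes NOT True OR (False AND ((net IMPLIES net) IMPLIES NOT (NOT net))) = False.
  light = False: simplifies to NOT ((open OR NOT fan)) AND (((open AND NOT net) IMPLIES (net AND fan)) AND (fan AND NOT fan)).
    fan = True: the conjunct NOT fan is False.
    fan = False: the conjunct NOT ((open OR NOT fan)) becomes NOT ((open OR True)) = False.
Case armed = False: the conjunct (((armed OR fan) IFF (light AND fan)) IMPLIES ((NOT armed OR (open AND NOT net)) IFF NOT armed)) IFF ((((light IMPLIES net) OR (open OR light)) OR (NOT armed AND fan)) AND (((open AND NOT net) IMPLIES (net AND fan)) AND ((armed AND fan) AND NOT fan))) becomes ((fan IFF (light AND fan)) IMPLIES True) IFF ((((light IMPLIES net) OR (open OR light)) OR fan) AND False) = False.
Both cases fail — unsatisfiable.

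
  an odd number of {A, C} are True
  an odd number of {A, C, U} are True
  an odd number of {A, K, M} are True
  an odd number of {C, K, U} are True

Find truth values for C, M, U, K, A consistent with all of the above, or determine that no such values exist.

C=T, M=T, U=F, K=F, A=F

{A, C}: 1 true → odd ✓
{A, C, U}: 1 true → odd ✓
{A, K, M}: 1 true → odd ✓
{C, K, U}: 1 true → odd ✓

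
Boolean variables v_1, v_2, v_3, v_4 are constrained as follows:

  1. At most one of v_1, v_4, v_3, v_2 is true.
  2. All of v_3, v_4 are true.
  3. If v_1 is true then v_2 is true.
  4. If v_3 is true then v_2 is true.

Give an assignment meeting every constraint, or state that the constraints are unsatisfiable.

No satisfying assignment exists.

Case v_3 = True:
  (1) with v_3=T forces v_1 = False.
  (1) with v_3=T forces v_4 = False.
  Constraint (2) is violated (v_4=F) — contradiction.
Case v_3 = False:
  Constraint (2) is violated (v_3=F) — contradiction.
Both cases fail — unsatisfiable.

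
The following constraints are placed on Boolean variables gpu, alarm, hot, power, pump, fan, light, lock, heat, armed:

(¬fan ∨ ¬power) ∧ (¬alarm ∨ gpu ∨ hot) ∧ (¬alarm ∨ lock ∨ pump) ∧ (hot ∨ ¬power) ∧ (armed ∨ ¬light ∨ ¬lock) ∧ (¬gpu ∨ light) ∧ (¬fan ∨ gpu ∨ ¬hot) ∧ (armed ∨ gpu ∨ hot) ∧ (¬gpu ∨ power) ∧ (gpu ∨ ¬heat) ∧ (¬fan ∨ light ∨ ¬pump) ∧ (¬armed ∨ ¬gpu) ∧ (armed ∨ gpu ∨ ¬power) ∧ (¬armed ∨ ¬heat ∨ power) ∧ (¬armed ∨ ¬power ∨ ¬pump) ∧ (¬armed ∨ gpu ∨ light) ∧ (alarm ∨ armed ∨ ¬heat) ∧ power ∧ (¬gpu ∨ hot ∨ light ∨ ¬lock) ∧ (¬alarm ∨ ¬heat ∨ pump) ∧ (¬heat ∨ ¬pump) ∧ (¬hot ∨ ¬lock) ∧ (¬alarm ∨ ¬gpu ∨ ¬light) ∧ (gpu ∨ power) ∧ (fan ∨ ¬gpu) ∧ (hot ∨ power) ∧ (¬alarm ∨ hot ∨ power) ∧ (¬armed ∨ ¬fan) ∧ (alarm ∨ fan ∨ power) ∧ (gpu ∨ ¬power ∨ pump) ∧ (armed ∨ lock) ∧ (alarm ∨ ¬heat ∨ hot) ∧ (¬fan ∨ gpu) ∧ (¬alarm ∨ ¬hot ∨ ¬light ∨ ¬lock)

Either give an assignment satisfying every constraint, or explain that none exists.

Case power = True:
  (¬fan ∨ ¬power) forces fan = False.
  (hot ∨ ¬power) forces hot = True.
  (¬hot ∨ ¬lock) forces lock = False.
  (fan ∨ ¬gpu) forces gpu = False.
  (gpu ∨ ¬heat) forces heat = False.
  (armed ∨ gpu ∨ ¬power) forces armed = True.
  (¬armed ∨ ¬power ∨ ¬pump) forces pump = False.
  Clause (gpu ∨ ¬power ∨ pump) is falsified — contradiction.
Case power = False:
  Clause (power) is falsified — contradiction.
Both cases fail, so the formula is unsatisfiable.

UNSATISFIABLE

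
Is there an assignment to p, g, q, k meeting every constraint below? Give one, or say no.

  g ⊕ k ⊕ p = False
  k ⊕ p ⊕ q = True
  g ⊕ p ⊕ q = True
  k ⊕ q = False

No satisfying assignment exists.

Adding constraints 1, 3, 4 mod 2: every variable appears an even number of times on the left, so the left side is 0.
But the right sides sum to 1 (mod 2). 0 ≠ 1 — the system is inconsistent.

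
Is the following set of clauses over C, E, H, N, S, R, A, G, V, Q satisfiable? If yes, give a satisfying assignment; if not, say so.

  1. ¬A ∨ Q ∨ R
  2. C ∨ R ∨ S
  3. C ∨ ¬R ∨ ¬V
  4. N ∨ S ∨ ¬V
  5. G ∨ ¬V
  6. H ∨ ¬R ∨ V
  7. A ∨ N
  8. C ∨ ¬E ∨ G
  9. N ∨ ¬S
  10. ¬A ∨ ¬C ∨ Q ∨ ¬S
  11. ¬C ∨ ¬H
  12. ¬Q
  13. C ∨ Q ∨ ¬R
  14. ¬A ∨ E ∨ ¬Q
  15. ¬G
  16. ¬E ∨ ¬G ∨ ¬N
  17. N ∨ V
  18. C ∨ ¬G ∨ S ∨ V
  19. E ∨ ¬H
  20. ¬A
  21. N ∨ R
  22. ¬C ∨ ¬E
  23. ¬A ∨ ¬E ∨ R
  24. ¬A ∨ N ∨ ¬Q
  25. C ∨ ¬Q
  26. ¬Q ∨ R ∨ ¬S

C = True, E = False, H = False, N = True, S = True, R = False, A = False, G = False, V = False, Q = False

Unit clause (¬Q) forces Q = False.
Unit clause (¬G) forces G = False.
Unit clause (¬A) forces A = False.
In (G ∨ ¬V) only ¬V is left, so V = False.
In (A ∨ N) only N is left, so N = True.
Set C = True.
  then (¬C ∨ ¬H) forces H = False.
  then (¬C ∨ ¬E) forces E = False.
  then (H ∨ ¬R ∨ V) forces R = False.
Set S = True.
All clauses satisfied.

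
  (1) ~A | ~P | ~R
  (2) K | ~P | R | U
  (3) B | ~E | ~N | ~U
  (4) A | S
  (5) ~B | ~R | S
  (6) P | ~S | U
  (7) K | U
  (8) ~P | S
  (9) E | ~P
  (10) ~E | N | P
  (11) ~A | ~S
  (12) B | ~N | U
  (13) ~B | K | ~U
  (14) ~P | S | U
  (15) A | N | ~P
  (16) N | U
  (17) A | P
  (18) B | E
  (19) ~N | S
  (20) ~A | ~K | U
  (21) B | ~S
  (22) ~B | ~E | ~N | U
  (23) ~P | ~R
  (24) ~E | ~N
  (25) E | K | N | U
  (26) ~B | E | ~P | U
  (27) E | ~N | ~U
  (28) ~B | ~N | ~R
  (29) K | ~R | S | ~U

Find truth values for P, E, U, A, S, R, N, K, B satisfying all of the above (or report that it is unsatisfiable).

Try P = True:
  (~P | S) forces S = True.
  (E | ~P) forces E = True.
  (~A | ~S) forces A = False.
  (A | N | ~P) forces N = True.
  clause (~E | ~N) is falsified — backtrack.
So P = False.
  then (A | P) forces A = True.
  then (~A | ~S) forces S = False.
  then (~N | S) forces N = False.
  then (~E | N | P) forces E = False.
  then (N | U) forces U = True.
  then (B | E) forces B = True.
  then (~B | ~R | S) forces R = False.
  then (~B | K | ~U) forces K = True.
All clauses satisfied.

P = False, E = False, U = True, A = True, S = False, R = False, N = False, K = True, B = True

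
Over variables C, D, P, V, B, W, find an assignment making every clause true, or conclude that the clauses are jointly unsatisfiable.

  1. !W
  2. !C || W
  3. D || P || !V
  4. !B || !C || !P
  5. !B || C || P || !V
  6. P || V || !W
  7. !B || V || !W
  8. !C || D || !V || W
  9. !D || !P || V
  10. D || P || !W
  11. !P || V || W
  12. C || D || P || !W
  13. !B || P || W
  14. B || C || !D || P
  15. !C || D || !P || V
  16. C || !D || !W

Unit clause (!W) forces W = False.
In (!C || W) only !C is left, so C = False.
Set D = True.
Try P = False:
  (!B || P || W) forces B = False.
  clause (B || C || !D || P) is falsified — backtrack.
So P = True.
  then (!D || !P || V) forces V = True.
Set B = True.
All clauses satisfied.

C = False; D = True; P = True; V = True; B = True; W = False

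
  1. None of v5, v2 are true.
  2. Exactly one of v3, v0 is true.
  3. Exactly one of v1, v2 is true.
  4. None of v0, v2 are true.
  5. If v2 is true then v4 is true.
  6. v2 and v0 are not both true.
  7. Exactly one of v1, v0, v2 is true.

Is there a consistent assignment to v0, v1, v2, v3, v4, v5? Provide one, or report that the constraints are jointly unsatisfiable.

v0 = False; v1 = True; v2 = False; v3 = True; v4 = False; v5 = False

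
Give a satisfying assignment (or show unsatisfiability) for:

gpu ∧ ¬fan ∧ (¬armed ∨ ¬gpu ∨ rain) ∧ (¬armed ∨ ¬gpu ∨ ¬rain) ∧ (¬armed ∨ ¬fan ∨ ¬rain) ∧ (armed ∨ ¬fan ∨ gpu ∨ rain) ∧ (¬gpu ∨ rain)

rain = True, armed = False, fan = False, gpu = True

Unit clause (gpu) forces gpu = True.
Unit clause (¬fan) forces fan = False.
In (¬gpu ∨ rain) only rain is left, so rain = True.
In (¬armed ∨ ¬gpu ∨ ¬rain) only ¬armed is left, so armed = False.
Check each clause:
  (gpu): gpu holds.
  (¬fan): ¬fan holds.
  (¬armed ∨ ¬gpu ∨ rain): ¬armed holds.
  (¬armed ∨ ¬gpu ∨ ¬rain): ¬armed holds.
  (¬armed ∨ ¬fan ∨ ¬rain): ¬armed holds.
  (armed ∨ ¬fan ∨ gpu ∨ rain): ¬fan holds.
  (¬gpu ∨ rain): rain holds.
All clauses satisfied.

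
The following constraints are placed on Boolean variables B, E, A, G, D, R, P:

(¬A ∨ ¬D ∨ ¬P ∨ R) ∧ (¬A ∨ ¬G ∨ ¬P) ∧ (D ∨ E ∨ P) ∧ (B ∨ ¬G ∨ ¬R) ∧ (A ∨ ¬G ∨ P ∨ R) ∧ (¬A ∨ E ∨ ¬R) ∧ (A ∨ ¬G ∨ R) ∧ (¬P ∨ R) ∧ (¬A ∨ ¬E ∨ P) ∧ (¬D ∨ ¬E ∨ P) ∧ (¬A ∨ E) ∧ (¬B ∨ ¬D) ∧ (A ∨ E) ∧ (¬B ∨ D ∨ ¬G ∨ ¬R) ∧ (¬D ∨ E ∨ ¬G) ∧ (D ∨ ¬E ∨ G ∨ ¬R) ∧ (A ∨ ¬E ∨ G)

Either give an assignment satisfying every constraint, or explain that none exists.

Set B = False.
Try E = False:
  (¬A ∨ E) forces A = False.
  clause (A ∨ E) is falsified — backtrack.
So E = True.
Try A = False:
  (A ∨ ¬E ∨ G) forces G = True.
  (B ∨ ¬G ∨ ¬R) forces R = False.
  clause (A ∨ ¬G ∨ R) is falsified — backtrack.
So A = True.
  then (¬A ∨ ¬E ∨ P) forces P = True.
  then (¬A ∨ ¬G ∨ ¬P) forces G = False.
  then (¬P ∨ R) forces R = True.
  then (D ∨ ¬E ∨ G ∨ ¬R) forces D = True.
All clauses satisfied.

B = False, E = True, A = True, G = False, D = True, R = True, P = True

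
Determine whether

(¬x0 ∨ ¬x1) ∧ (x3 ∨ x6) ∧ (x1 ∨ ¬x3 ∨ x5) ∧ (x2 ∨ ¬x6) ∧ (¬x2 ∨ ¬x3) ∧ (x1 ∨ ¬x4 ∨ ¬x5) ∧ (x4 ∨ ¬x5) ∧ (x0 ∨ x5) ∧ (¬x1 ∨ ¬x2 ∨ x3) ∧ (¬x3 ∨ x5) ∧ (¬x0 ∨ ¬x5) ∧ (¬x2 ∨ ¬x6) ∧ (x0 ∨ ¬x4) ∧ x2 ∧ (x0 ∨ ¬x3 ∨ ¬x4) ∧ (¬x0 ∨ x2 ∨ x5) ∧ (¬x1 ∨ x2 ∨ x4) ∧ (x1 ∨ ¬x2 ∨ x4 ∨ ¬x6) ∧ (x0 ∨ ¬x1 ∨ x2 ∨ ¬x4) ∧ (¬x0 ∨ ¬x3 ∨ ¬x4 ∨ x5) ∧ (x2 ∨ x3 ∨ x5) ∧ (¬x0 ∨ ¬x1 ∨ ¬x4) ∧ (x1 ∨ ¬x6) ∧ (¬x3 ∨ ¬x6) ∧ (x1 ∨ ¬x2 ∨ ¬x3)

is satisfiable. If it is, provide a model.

Case x2 = True:
  (¬x2 ∨ ¬x3) forces x3 = False.
  (x3 ∨ x6) forces x6 = True.
  Clause (¬x2 ∨ ¬x6) is falsified — contradiction.
Case x2 = False:
  Clause (x2) is falsified — contradiction.
Both cases fail, so the formula is unsatisfiable.

No satisfying assignment exists.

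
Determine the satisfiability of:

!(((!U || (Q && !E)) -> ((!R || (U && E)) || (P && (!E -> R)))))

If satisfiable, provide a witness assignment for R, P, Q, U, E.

R = True, P = False, Q = False, U = False, E = False

  !(((!U || (Q && !E)) -> ((!R || (U && E)) || (P && (!E -> R))))) = True
    (!U || (Q && !E)) -> ((!R || (U && E)) || (P && (!E -> R))) = False
      !U || (Q && !E) = True
        !U = True
        Q && !E = False
          !E = True
      (!R || (U && E)) || (P && (!E -> R)) = False
        !R || (U && E) = False
          !R = False
          U && E = False
        P && (!E -> R) = False
          !E -> R = True
            !E = True
The formula evaluates to True.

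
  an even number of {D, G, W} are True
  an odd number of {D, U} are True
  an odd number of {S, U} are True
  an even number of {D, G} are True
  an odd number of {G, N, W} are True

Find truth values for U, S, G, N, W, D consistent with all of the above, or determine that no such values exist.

U = False, S = True, G = True, N = False, W = False, D = True

{D, G, W}: 2 true → even ✓
{D, U}: 1 true → odd ✓
{S, U}: 1 true → odd ✓
{D, G}: 2 true → even ✓
{G, N, W}: 1 true → odd ✓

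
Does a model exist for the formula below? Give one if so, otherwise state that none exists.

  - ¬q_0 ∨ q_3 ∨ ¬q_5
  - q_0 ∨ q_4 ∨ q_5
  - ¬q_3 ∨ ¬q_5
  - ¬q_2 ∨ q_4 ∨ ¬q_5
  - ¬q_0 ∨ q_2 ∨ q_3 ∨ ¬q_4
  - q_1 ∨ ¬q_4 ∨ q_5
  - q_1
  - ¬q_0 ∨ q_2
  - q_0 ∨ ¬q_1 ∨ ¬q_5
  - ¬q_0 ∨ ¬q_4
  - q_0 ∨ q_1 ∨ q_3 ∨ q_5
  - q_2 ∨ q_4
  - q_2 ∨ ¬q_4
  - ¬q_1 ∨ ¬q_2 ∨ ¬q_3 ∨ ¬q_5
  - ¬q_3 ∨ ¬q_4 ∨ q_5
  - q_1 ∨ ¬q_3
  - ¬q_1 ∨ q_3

q_0 = True, q_1 = True, q_2 = True, q_3 = True, q_4 = False, q_5 = False

Unit clause (q_1) forces q_1 = True.
In (¬q_1 ∨ q_3) only q_3 is left, so q_3 = True.
In (¬q_3 ∨ ¬q_5) only ¬q_5 is left, so q_5 = False.
In (¬q_3 ∨ ¬q_4 ∨ q_5) only ¬q_4 is left, so q_4 = False.
In (q_0 ∨ q_4 ∨ q_5) only q_0 is left, so q_0 = True.
In (¬q_0 ∨ q_2) only q_2 is left, so q_2 = True.
All clauses satisfied.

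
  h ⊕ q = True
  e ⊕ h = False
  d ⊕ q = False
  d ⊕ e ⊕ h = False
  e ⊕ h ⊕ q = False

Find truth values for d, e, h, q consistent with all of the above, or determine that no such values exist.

d: False, e: True, h: True, q: False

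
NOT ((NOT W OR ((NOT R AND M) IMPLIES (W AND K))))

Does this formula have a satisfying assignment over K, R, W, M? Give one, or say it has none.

K: False; R: False; W: True; M: True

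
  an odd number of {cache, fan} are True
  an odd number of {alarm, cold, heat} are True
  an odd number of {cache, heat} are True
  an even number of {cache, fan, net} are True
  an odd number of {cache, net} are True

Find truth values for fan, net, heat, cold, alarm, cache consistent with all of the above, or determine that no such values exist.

fan = True, net = True, heat = True, cold = True, alarm = True, cache = False

{cache, fan}: 1 true → odd ✓
{alarm, cold, heat}: 3 true → odd ✓
{cache, heat}: 1 true → odd ✓
{cache, fan, net}: 2 true → even ✓
{cache, net}: 1 true → odd ✓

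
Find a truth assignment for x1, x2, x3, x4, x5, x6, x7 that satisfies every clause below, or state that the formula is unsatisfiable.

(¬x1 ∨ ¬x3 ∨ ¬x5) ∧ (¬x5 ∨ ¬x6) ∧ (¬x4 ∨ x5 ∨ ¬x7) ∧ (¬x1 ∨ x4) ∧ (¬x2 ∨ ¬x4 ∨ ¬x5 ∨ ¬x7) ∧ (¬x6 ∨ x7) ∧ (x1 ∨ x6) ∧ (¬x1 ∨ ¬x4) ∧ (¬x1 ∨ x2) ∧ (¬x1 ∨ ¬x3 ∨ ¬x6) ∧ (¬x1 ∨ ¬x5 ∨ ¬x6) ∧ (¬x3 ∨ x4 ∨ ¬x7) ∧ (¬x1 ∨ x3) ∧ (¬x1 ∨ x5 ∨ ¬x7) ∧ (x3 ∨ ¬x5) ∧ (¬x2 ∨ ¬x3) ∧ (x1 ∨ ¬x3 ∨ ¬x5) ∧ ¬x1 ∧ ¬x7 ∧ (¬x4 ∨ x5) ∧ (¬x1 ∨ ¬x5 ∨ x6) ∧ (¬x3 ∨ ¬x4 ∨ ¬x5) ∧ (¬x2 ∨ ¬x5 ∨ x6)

Case x7 = True:
  Clause (¬x7) is falsified — contradiction.
Case x7 = False:
  (¬x6 ∨ x7) forces x6 = False.
  (x1 ∨ x6) forces x1 = True.
  Clause (¬x1) is falsified — contradiction.
Both cases fail, so the formula is unsatisfiable.

UNSATISFIABLE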